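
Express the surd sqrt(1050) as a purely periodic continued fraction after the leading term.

Write x_i = (sqrt(1050) + m_i)/d_i with (m_0, d_0) = (0, 1). a_0 = floor(sqrt(1050)) = 32, since 32^2 = 1024 <= 1050 < 1089 = 33^2.
Iterate m_{i+1} = d_i*a_i - m_i, d_{i+1} = (1050 - m_{i+1}^2)/d_i, a_{i+1} = floor((a_0 + m_{i+1})/d_{i+1}):
  m_1 = 1*32 - 0 = 32, d_1 = (1050 - 32^2)/1 = 26/1 = 26, a_1 = floor((32 + 32)/26) = 2.
  m_2 = 26*2 - 32 = 20, d_2 = (1050 - 20^2)/26 = 650/26 = 25, a_2 = floor((32 + 20)/25) = 2.
  m_3 = 25*2 - 20 = 30, d_3 = (1050 - 30^2)/25 = 150/25 = 6, a_3 = floor((32 + 30)/6) = 10.
  m_4 = 6*10 - 30 = 30, d_4 = (1050 - 30^2)/6 = 150/6 = 25, a_4 = floor((32 + 30)/25) = 2.
  m_5 = 25*2 - 30 = 20, d_5 = (1050 - 20^2)/25 = 650/25 = 26, a_5 = floor((32 + 20)/26) = 2.
  m_6 = 26*2 - 20 = 32, d_6 = (1050 - 32^2)/26 = 26/26 = 1, a_6 = floor((32 + 32)/1) = 64.
  m_7 = 1*64 - 32 = 32, d_7 = (1050 - 32^2)/1 = 26/1 = 26: (m_7, d_7) = (m_1, d_1) = (32, 26), so from here the quotients repeat a_1, ..., a_6; the period length is 6.
Hence the expansion of sqrt(1050) is a_0 = 32 followed by the repeating block 2, 2, 10, 2, 2, 64 (period 6).

[32; (2, 2, 10, 2, 2, 64)]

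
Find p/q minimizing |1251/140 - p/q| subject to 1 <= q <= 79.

697/78

Expand x = 1251/140 as a continued fraction with the Euclidean algorithm:
  1251 = 8*140 + 131, so a_0 = 8.
  140 = 1*131 + 9, so a_1 = 1.
  131 = 14*9 + 5, so a_2 = 14.
  9 = 1*5 + 4, so a_3 = 1.
  5 = 1*4 + 1, so a_4 = 1.
  4 = 4*1 + 0, so a_5 = 4.
so x = [8; 1, 14, 1, 1, 4].
Convergents (p_i = a_i*p_{i-1} + p_{i-2}, q_i = a_i*q_{i-1} + q_{i-2} with p_{-2}=0, p_{-1}=1, q_{-2}=1, q_{-1}=0), until the denominator exceeds 79:
  i=0: a_0=8, p_0 = 8*1 + 0 = 8, q_0 = 8*0 + 1 = 1.
  i=1: a_1=1, p_1 = 1*8 + 1 = 9, q_1 = 1*1 + 0 = 1.
  i=2: a_2=14, p_2 = 14*9 + 8 = 134, q_2 = 14*1 + 1 = 15.
  i=3: a_3=1, p_3 = 1*134 + 9 = 143, q_3 = 1*15 + 1 = 16.
  i=4: a_4=1, p_4 = 1*143 + 134 = 277, q_4 = 1*16 + 15 = 31.
  i=5: a_5=4, p_5 = 4*277 + 143 = 1251, q_5 = 4*31 + 16 = 140.
q_5 = 140 > 79, so the last convergent with denominator <= 79 is p_4/q_4 = 277/31.
The closest fraction with denominator <= 79 is either p_4/q_4 or the intermediate fraction (k*p_4 + p_3)/(k*q_4 + q_3) with the largest k >= 1 whose denominator stays <= 79; these approach x as k grows, and every other convergent or intermediate fraction in range is farther away.
Largest k: floor((79 - q_3)/q_4) = floor((79 - 16)/31) = 2.
That gives (2*277 + 143)/(2*31 + 16) = 697/78.
Compare the errors: |x - 277/31| = |1251*31 - 277*140|/(140*31) = 1/4340, and |x - 697/78| = |1251*78 - 697*140|/(140*78) = 2/10920.
Cross-multiplying, 2*4340 = 8680 < 10920 = 1*10920, so 2/10920 is smaller: the intermediate fraction 697/78 is closer to x than 277/31.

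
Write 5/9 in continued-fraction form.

[0; 1, 1, 4]

Run the Euclidean algorithm on 5 and 9; the successive quotients are the partial quotients a_0, a_1, ... (each step inverts the fractional part left over by the previous one):
  5 = 0*9 + 5, so a_0 = 0.
  9 = 1*5 + 4, so a_1 = 1.
  5 = 1*4 + 1, so a_2 = 1.
  4 = 4*1 + 0, so a_3 = 4.
The remainder reaches 0 after 4 divisions, so the expansion has 4 partial quotients, read off in order.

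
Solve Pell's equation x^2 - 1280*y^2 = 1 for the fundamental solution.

(x, y) = (51841, 1449)

First expand sqrt(1280) as a continued fraction. With x_i = (sqrt(1280) + m_i)/d_i and (m_0, d_0) = (0, 1): a_0 = floor(sqrt(1280)) = 35, since 35^2 = 1225 <= 1280 < 1296 = 36^2.
Iterate m_{i+1} = d_i*a_i - m_i, d_{i+1} = (1280 - m_{i+1}^2)/d_i, a_{i+1} = floor((a_0 + m_{i+1})/d_{i+1}):
  m_1 = 1*35 - 0 = 35, d_1 = (1280 - 35^2)/1 = 55/1 = 55, a_1 = floor((35 + 35)/55) = 1.
  m_2 = 55*1 - 35 = 20, d_2 = (1280 - 20^2)/55 = 880/55 = 16, a_2 = floor((35 + 20)/16) = 3.
  m_3 = 16*3 - 20 = 28, d_3 = (1280 - 28^2)/16 = 496/16 = 31, a_3 = floor((35 + 28)/31) = 2.
  m_4 = 31*2 - 28 = 34, d_4 = (1280 - 34^2)/31 = 124/31 = 4, a_4 = floor((35 + 34)/4) = 17.
  m_5 = 4*17 - 34 = 34, d_5 = (1280 - 34^2)/4 = 124/4 = 31, a_5 = floor((35 + 34)/31) = 2.
  m_6 = 31*2 - 34 = 28, d_6 = (1280 - 28^2)/31 = 496/31 = 16, a_6 = floor((35 + 28)/16) = 3.
  m_7 = 16*3 - 28 = 20, d_7 = (1280 - 20^2)/16 = 880/16 = 55, a_7 = floor((35 + 20)/55) = 1.
  m_8 = 55*1 - 20 = 35, d_8 = (1280 - 35^2)/55 = 55/55 = 1, a_8 = floor((35 + 35)/1) = 70.
  m_9 = 1*70 - 35 = 35, d_9 = (1280 - 35^2)/1 = 55/1 = 55: (m_9, d_9) = (m_1, d_1) = (35, 55), so from here the quotients repeat a_1, ..., a_8; the period length is 8.
So sqrt(1280) = [35; (1, 3, 2, 17, 2, 3, 1, 70)] with period length k = 8.
k is even, so the fundamental solution of x^2 - 1280y^2 = 1 is (p_{k-1}, q_{k-1}) = (p_7, q_7); compute convergents through index 7.
Convergents (p_i = a_i*p_{i-1} + p_{i-2}, q_i = a_i*q_{i-1} + q_{i-2} with p_{-2}=0, p_{-1}=1, q_{-2}=1, q_{-1}=0):
  i=0: a_0=35, p_0 = 35*1 + 0 = 35, q_0 = 35*0 + 1 = 1.
  i=1: a_1=1, p_1 = 1*35 + 1 = 36, q_1 = 1*1 + 0 = 1.
  i=2: a_2=3, p_2 = 3*36 + 35 = 143, q_2 = 3*1 + 1 = 4.
  i=3: a_3=2, p_3 = 2*143 + 36 = 322, q_3 = 2*4 + 1 = 9.
  i=4: a_4=17, p_4 = 17*322 + 143 = 5617, q_4 = 17*9 + 4 = 157.
  i=5: a_5=2, p_5 = 2*5617 + 322 = 11556, q_5 = 2*157 + 9 = 323.
  i=6: a_6=3, p_6 = 3*11556 + 5617 = 40285, q_6 = 3*323 + 157 = 1126.
  i=7: a_7=1, p_7 = 1*40285 + 11556 = 51841, q_7 = 1*1126 + 323 = 1449.
Check: 51841^2 - 1280*1449^2 = 2687489281 - 2687489280 = 1, so (x, y) = (51841, 1449) solves the equation, and by the theorem it is the least positive solution.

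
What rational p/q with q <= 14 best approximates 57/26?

Expand x = 57/26 as a continued fraction with the Euclidean algorithm:
  57 = 2*26 + 5, so a_0 = 2.
  26 = 5*5 + 1, so a_1 = 5.
  5 = 5*1 + 0, so a_2 = 5.
so x = [2; 5, 5].
Convergents (p_i = a_i*p_{i-1} + p_{i-2}, q_i = a_i*q_{i-1} + q_{i-2} with p_{-2}=0, p_{-1}=1, q_{-2}=1, q_{-1}=0), until the denominator exceeds 14:
  i=0: a_0=2, p_0 = 2*1 + 0 = 2, q_0 = 2*0 + 1 = 1.
  i=1: a_1=5, p_1 = 5*2 + 1 = 11, q_1 = 5*1 + 0 = 5.
  i=2: a_2=5, p_2 = 5*11 + 2 = 57, q_2 = 5*5 + 1 = 26.
q_2 = 26 > 14, so the last convergent with denominator <= 14 is p_1/q_1 = 11/5.
The closest fraction with denominator <= 14 is either p_1/q_1 or the intermediate fraction (k*p_1 + p_0)/(k*q_1 + q_0) with the largest k >= 1 whose denominator stays <= 14; these approach x as k grows, and every other convergent or intermediate fraction in range is farther away.
Largest k: floor((14 - q_0)/q_1) = floor((14 - 1)/5) = 2.
That gives (2*11 + 2)/(2*5 + 1) = 24/11.
Compare the errors: |x - 11/5| = |57*5 - 11*26|/(26*5) = 1/130, and |x - 24/11| = |57*11 - 24*26|/(26*11) = 3/286.
Cross-multiplying, 1*286 = 286 < 390 = 3*130, so 1/130 is smaller: the convergent 11/5 is closer to x than 24/11.

11/5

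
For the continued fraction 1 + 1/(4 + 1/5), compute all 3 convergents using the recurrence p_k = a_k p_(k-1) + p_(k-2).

1/1, 5/4, 26/21

Using the convergent recurrence p_i = a_i*p_{i-1} + p_{i-2}, q_i = a_i*q_{i-1} + q_{i-2} with p_{-2}=0, p_{-1}=1, q_{-2}=1, q_{-1}=0:
  i=0: a_0=1, p_0 = 1*1 + 0 = 1, q_0 = 1*0 + 1 = 1.
  i=1: a_1=4, p_1 = 4*1 + 1 = 5, q_1 = 4*1 + 0 = 4.
  i=2: a_2=5, p_2 = 5*5 + 1 = 26, q_2 = 5*4 + 1 = 21.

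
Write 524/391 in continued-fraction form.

[1; 2, 1, 15, 1, 1, 1, 2]

Run the Euclidean algorithm on 524 and 391; the successive quotients are the partial quotients a_0, a_1, ... (each step inverts the fractional part left over by the previous one):
  524 = 1*391 + 133, so a_0 = 1.
  391 = 2*133 + 125, so a_1 = 2.
  133 = 1*125 + 8, so a_2 = 1.
  125 = 15*8 + 5, so a_3 = 15.
  8 = 1*5 + 3, so a_4 = 1.
  5 = 1*3 + 2, so a_5 = 1.
  3 = 1*2 + 1, so a_6 = 1.
  2 = 2*1 + 0, so a_7 = 2.
The remainder reaches 0 after 8 divisions, so the expansion has 8 partial quotients, read off in order.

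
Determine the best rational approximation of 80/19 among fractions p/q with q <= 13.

Expand x = 80/19 as a continued fraction with the Euclidean algorithm:
  80 = 4*19 + 4, so a_0 = 4.
  19 = 4*4 + 3, so a_1 = 4.
  4 = 1*3 + 1, so a_2 = 1.
  3 = 3*1 + 0, so a_3 = 3.
so x = [4; 4, 1, 3].
Convergents (p_i = a_i*p_{i-1} + p_{i-2}, q_i = a_i*q_{i-1} + q_{i-2} with p_{-2}=0, p_{-1}=1, q_{-2}=1, q_{-1}=0), until the denominator exceeds 13:
  i=0: a_0=4, p_0 = 4*1 + 0 = 4, q_0 = 4*0 + 1 = 1.
  i=1: a_1=4, p_1 = 4*4 + 1 = 17, q_1 = 4*1 + 0 = 4.
  i=2: a_2=1, p_2 = 1*17 + 4 = 21, q_2 = 1*4 + 1 = 5.
  i=3: a_3=3, p_3 = 3*21 + 17 = 80, q_3 = 3*5 + 4 = 19.
q_3 = 19 > 13, so the last convergent with denominator <= 13 is p_2/q_2 = 21/5.
The closest fraction with denominator <= 13 is either p_2/q_2 or the intermediate fraction (k*p_2 + p_1)/(k*q_2 + q_1) with the largest k >= 1 whose denominator stays <= 13; these approach x as k grows, and every other convergent or intermediate fraction in range is farther away.
Largest k: floor((13 - q_1)/q_2) = floor((13 - 4)/5) = 1.
That gives (1*21 + 17)/(1*5 + 4) = 38/9.
Compare the errors: |x - 21/5| = |80*5 - 21*19|/(19*5) = 1/95, and |x - 38/9| = |80*9 - 38*19|/(19*9) = 2/171.
Cross-multiplying, 1*171 = 171 < 190 = 2*95, so 1/95 is smaller: the convergent 21/5 is closer to x than 38/9.

21/5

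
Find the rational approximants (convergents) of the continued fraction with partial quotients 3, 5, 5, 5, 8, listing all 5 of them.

Using the convergent recurrence p_i = a_i*p_{i-1} + p_{i-2}, q_i = a_i*q_{i-1} + q_{i-2} with p_{-2}=0, p_{-1}=1, q_{-2}=1, q_{-1}=0:
  i=0: a_0=3, p_0 = 3*1 + 0 = 3, q_0 = 3*0 + 1 = 1.
  i=1: a_1=5, p_1 = 5*3 + 1 = 16, q_1 = 5*1 + 0 = 5.
  i=2: a_2=5, p_2 = 5*16 + 3 = 83, q_2 = 5*5 + 1 = 26.
  i=3: a_3=5, p_3 = 5*83 + 16 = 431, q_3 = 5*26 + 5 = 135.
  i=4: a_4=8, p_4 = 8*431 + 83 = 3531, q_4 = 8*135 + 26 = 1106.

3/1, 16/5, 83/26, 431/135, 3531/1106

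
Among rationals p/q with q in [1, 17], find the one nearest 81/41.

2/1

Expand x = 81/41 as a continued fraction with the Euclidean algorithm:
  81 = 1*41 + 40, so a_0 = 1.
  41 = 1*40 + 1, so a_1 = 1.
  40 = 40*1 + 0, so a_2 = 40.
so x = [1; 1, 40].
Convergents (p_i = a_i*p_{i-1} + p_{i-2}, q_i = a_i*q_{i-1} + q_{i-2} with p_{-2}=0, p_{-1}=1, q_{-2}=1, q_{-1}=0), until the denominator exceeds 17:
  i=0: a_0=1, p_0 = 1*1 + 0 = 1, q_0 = 1*0 + 1 = 1.
  i=1: a_1=1, p_1 = 1*1 + 1 = 2, q_1 = 1*1 + 0 = 1.
  i=2: a_2=40, p_2 = 40*2 + 1 = 81, q_2 = 40*1 + 1 = 41.
q_2 = 41 > 17, so the last convergent with denominator <= 17 is p_1/q_1 = 2/1.
The closest fraction with denominator <= 17 is either p_1/q_1 or the intermediate fraction (k*p_1 + p_0)/(k*q_1 + q_0) with the largest k >= 1 whose denominator stays <= 17; these approach x as k grows, and every other convergent or intermediate fraction in range is farther away.
Largest k: floor((17 - q_0)/q_1) = floor((17 - 1)/1) = 16.
That gives (16*2 + 1)/(16*1 + 1) = 33/17.
Compare the errors: |x - 2/1| = |81*1 - 2*41|/(41*1) = 1/41, and |x - 33/17| = |81*17 - 33*41|/(41*17) = 24/697.
Cross-multiplying, 1*697 = 697 < 984 = 24*41, so 1/41 is smaller: the convergent 2/1 is closer to x than 33/17.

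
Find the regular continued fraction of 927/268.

Run the Euclidean algorithm on 927 and 268; the successive quotients are the partial quotients a_0, a_1, ... (each step inverts the fractional part left over by the previous one):
  927 = 3*268 + 123, so a_0 = 3.
  268 = 2*123 + 22, so a_1 = 2.
  123 = 5*22 + 13, so a_2 = 5.
  22 = 1*13 + 9, so a_3 = 1.
  13 = 1*9 + 4, so a_4 = 1.
  9 = 2*4 + 1, so a_5 = 2.
  4 = 4*1 + 0, so a_6 = 4.
The remainder reaches 0 after 7 divisions, so the expansion has 7 partial quotients, read off in order.

[3; 2, 5, 1, 1, 2, 4]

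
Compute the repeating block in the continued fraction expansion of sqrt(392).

Write x_i = (sqrt(392) + m_i)/d_i with (m_0, d_0) = (0, 1). a_0 = floor(sqrt(392)) = 19, since 19^2 = 361 <= 392 < 400 = 20^2.
Iterate m_{i+1} = d_i*a_i - m_i, d_{i+1} = (392 - m_{i+1}^2)/d_i, a_{i+1} = floor((a_0 + m_{i+1})/d_{i+1}):
  m_1 = 1*19 - 0 = 19, d_1 = (392 - 19^2)/1 = 31/1 = 31, a_1 = floor((19 + 19)/31) = 1.
  m_2 = 31*1 - 19 = 12, d_2 = (392 - 12^2)/31 = 248/31 = 8, a_2 = floor((19 + 12)/8) = 3.
  m_3 = 8*3 - 12 = 12, d_3 = (392 - 12^2)/8 = 248/8 = 31, a_3 = floor((19 + 12)/31) = 1.
  m_4 = 31*1 - 12 = 19, d_4 = (392 - 19^2)/31 = 31/31 = 1, a_4 = floor((19 + 19)/1) = 38.
  m_5 = 1*38 - 19 = 19, d_5 = (392 - 19^2)/1 = 31/1 = 31: (m_5, d_5) = (m_1, d_1) = (19, 31), so from here the quotients repeat a_1, ..., a_4; the period length is 4.
Hence the expansion of sqrt(392) is a_0 = 19 followed by the repeating block 1, 3, 1, 38 (period 4).

[19; (1, 3, 1, 38)]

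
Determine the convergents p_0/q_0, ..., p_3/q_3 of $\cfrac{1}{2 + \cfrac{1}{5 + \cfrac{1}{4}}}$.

Using the convergent recurrence p_i = a_i*p_{i-1} + p_{i-2}, q_i = a_i*q_{i-1} + q_{i-2} with p_{-2}=0, p_{-1}=1, q_{-2}=1, q_{-1}=0:
  i=0: a_0=0, p_0 = 0*1 + 0 = 0, q_0 = 0*0 + 1 = 1.
  i=1: a_1=2, p_1 = 2*0 + 1 = 1, q_1 = 2*1 + 0 = 2.
  i=2: a_2=5, p_2 = 5*1 + 0 = 5, q_2 = 5*2 + 1 = 11.
  i=3: a_3=4, p_3 = 4*5 + 1 = 21, q_3 = 4*11 + 2 = 46.

0/1, 1/2, 5/11, 21/46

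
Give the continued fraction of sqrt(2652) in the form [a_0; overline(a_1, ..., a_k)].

Write x_i = (sqrt(2652) + m_i)/d_i with (m_0, d_0) = (0, 1). a_0 = floor(sqrt(2652)) = 51, since 51^2 = 2601 <= 2652 < 2704 = 52^2.
Iterate m_{i+1} = d_i*a_i - m_i, d_{i+1} = (2652 - m_{i+1}^2)/d_i, a_{i+1} = floor((a_0 + m_{i+1})/d_{i+1}):
  m_1 = 1*51 - 0 = 51, d_1 = (2652 - 51^2)/1 = 51/1 = 51, a_1 = floor((51 + 51)/51) = 2.
  m_2 = 51*2 - 51 = 51, d_2 = (2652 - 51^2)/51 = 51/51 = 1, a_2 = floor((51 + 51)/1) = 102.
  m_3 = 1*102 - 51 = 51, d_3 = (2652 - 51^2)/1 = 51/1 = 51: (m_3, d_3) = (m_1, d_1) = (51, 51), so from here the quotients repeat a_1, a_2; the period length is 2.
Hence the expansion of sqrt(2652) is a_0 = 51 followed by the repeating block 2, 102 (period 2).

[51; overline(2, 102)]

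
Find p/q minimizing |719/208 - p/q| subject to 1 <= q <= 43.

121/35

Expand x = 719/208 as a continued fraction with the Euclidean algorithm:
  719 = 3*208 + 95, so a_0 = 3.
  208 = 2*95 + 18, so a_1 = 2.
  95 = 5*18 + 5, so a_2 = 5.
  18 = 3*5 + 3, so a_3 = 3.
  5 = 1*3 + 2, so a_4 = 1.
  3 = 1*2 + 1, so a_5 = 1.
  2 = 2*1 + 0, so a_6 = 2.
so x = [3; 2, 5, 3, 1, 1, 2].
Convergents (p_i = a_i*p_{i-1} + p_{i-2}, q_i = a_i*q_{i-1} + q_{i-2} with p_{-2}=0, p_{-1}=1, q_{-2}=1, q_{-1}=0), until the denominator exceeds 43:
  i=0: a_0=3, p_0 = 3*1 + 0 = 3, q_0 = 3*0 + 1 = 1.
  i=1: a_1=2, p_1 = 2*3 + 1 = 7, q_1 = 2*1 + 0 = 2.
  i=2: a_2=5, p_2 = 5*7 + 3 = 38, q_2 = 5*2 + 1 = 11.
  i=3: a_3=3, p_3 = 3*38 + 7 = 121, q_3 = 3*11 + 2 = 35.
  i=4: a_4=1, p_4 = 1*121 + 38 = 159, q_4 = 1*35 + 11 = 46.
q_4 = 46 > 43, so the last convergent with denominator <= 43 is p_3/q_3 = 121/35.
The closest fraction with denominator <= 43 is either p_3/q_3 or the intermediate fraction (k*p_3 + p_2)/(k*q_3 + q_2) with the largest k >= 1 whose denominator stays <= 43; these approach x as k grows, and every other convergent or intermediate fraction in range is farther away.
Largest k: floor((43 - q_2)/q_3) = floor((43 - 11)/35) = 0.
Since k = 0, no intermediate fraction beyond p_3/q_3 has denominator <= 43, so the convergent 121/35 is the closest (its error is |719*35 - 121*208|/(208*35) = 3/7280).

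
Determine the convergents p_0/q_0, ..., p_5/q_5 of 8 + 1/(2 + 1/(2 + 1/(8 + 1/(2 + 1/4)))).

Using the convergent recurrence p_i = a_i*p_{i-1} + p_{i-2}, q_i = a_i*q_{i-1} + q_{i-2} with p_{-2}=0, p_{-1}=1, q_{-2}=1, q_{-1}=0:
  i=0: a_0=8, p_0 = 8*1 + 0 = 8, q_0 = 8*0 + 1 = 1.
  i=1: a_1=2, p_1 = 2*8 + 1 = 17, q_1 = 2*1 + 0 = 2.
  i=2: a_2=2, p_2 = 2*17 + 8 = 42, q_2 = 2*2 + 1 = 5.
  i=3: a_3=8, p_3 = 8*42 + 17 = 353, q_3 = 8*5 + 2 = 42.
  i=4: a_4=2, p_4 = 2*353 + 42 = 748, q_4 = 2*42 + 5 = 89.
  i=5: a_5=4, p_5 = 4*748 + 353 = 3345, q_5 = 4*89 + 42 = 398.

8/1, 17/2, 42/5, 353/42, 748/89, 3345/398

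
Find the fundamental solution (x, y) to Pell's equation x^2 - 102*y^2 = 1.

First expand sqrt(102) as a continued fraction. With x_i = (sqrt(102) + m_i)/d_i and (m_0, d_0) = (0, 1): a_0 = floor(sqrt(102)) = 10, since 10^2 = 100 <= 102 < 121 = 11^2.
Iterate m_{i+1} = d_i*a_i - m_i, d_{i+1} = (102 - m_{i+1}^2)/d_i, a_{i+1} = floor((a_0 + m_{i+1})/d_{i+1}):
  m_1 = 1*10 - 0 = 10, d_1 = (102 - 10^2)/1 = 2/1 = 2, a_1 = floor((10 + 10)/2) = 10.
  m_2 = 2*10 - 10 = 10, d_2 = (102 - 10^2)/2 = 2/2 = 1, a_2 = floor((10 + 10)/1) = 20.
  m_3 = 1*20 - 10 = 10, d_3 = (102 - 10^2)/1 = 2/1 = 2: (m_3, d_3) = (m_1, d_1) = (10, 2), so from here the quotients repeat a_1, a_2; the period length is 2.
So sqrt(102) = [10; (10, 20)] with period length k = 2.
k is even, so the fundamental solution of x^2 - 102y^2 = 1 is (p_{k-1}, q_{k-1}) = (p_1, q_1); compute convergents through index 1.
Convergents (p_i = a_i*p_{i-1} + p_{i-2}, q_i = a_i*q_{i-1} + q_{i-2} with p_{-2}=0, p_{-1}=1, q_{-2}=1, q_{-1}=0):
  i=0: a_0=10, p_0 = 10*1 + 0 = 10, q_0 = 10*0 + 1 = 1.
  i=1: a_1=10, p_1 = 10*10 + 1 = 101, q_1 = 10*1 + 0 = 10.
Check: 101^2 - 102*10^2 = 10201 - 10200 = 1, so (x, y) = (101, 10) solves the equation, and by the theorem it is the least positive solution.

(x, y) = (101, 10)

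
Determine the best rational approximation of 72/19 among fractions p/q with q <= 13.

Expand x = 72/19 as a continued fraction with the Euclidean algorithm:
  72 = 3*19 + 15, so a_0 = 3.
  19 = 1*15 + 4, so a_1 = 1.
  15 = 3*4 + 3, so a_2 = 3.
  4 = 1*3 + 1, so a_3 = 1.
  3 = 3*1 + 0, so a_4 = 3.
so x = [3; 1, 3, 1, 3].
Convergents (p_i = a_i*p_{i-1} + p_{i-2}, q_i = a_i*q_{i-1} + q_{i-2} with p_{-2}=0, p_{-1}=1, q_{-2}=1, q_{-1}=0), until the denominator exceeds 13:
  i=0: a_0=3, p_0 = 3*1 + 0 = 3, q_0 = 3*0 + 1 = 1.
  i=1: a_1=1, p_1 = 1*3 + 1 = 4, q_1 = 1*1 + 0 = 1.
  i=2: a_2=3, p_2 = 3*4 + 3 = 15, q_2 = 3*1 + 1 = 4.
  i=3: a_3=1, p_3 = 1*15 + 4 = 19, q_3 = 1*4 + 1 = 5.
  i=4: a_4=3, p_4 = 3*19 + 15 = 72, q_4 = 3*5 + 4 = 19.
q_4 = 19 > 13, so the last convergent with denominator <= 13 is p_3/q_3 = 19/5.
The closest fraction with denominator <= 13 is either p_3/q_3 or the intermediate fraction (k*p_3 + p_2)/(k*q_3 + q_2) with the largest k >= 1 whose denominator stays <= 13; these approach x as k grows, and every other convergent or intermediate fraction in range is farther away.
Largest k: floor((13 - q_2)/q_3) = floor((13 - 4)/5) = 1.
That gives (1*19 + 15)/(1*5 + 4) = 34/9.
Compare the errors: |x - 19/5| = |72*5 - 19*19|/(19*5) = 1/95, and |x - 34/9| = |72*9 - 34*19|/(19*9) = 2/171.
Cross-multiplying, 1*171 = 171 < 190 = 2*95, so 1/95 is smaller: the convergent 19/5 is closer to x than 34/9.

19/5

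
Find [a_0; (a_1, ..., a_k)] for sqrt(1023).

Write x_i = (sqrt(1023) + m_i)/d_i with (m_0, d_0) = (0, 1). a_0 = floor(sqrt(1023)) = 31, since 31^2 = 961 <= 1023 < 1024 = 32^2.
Iterate m_{i+1} = d_i*a_i - m_i, d_{i+1} = (1023 - m_{i+1}^2)/d_i, a_{i+1} = floor((a_0 + m_{i+1})/d_{i+1}):
  m_1 = 1*31 - 0 = 31, d_1 = (1023 - 31^2)/1 = 62/1 = 62, a_1 = floor((31 + 31)/62) = 1.
  m_2 = 62*1 - 31 = 31, d_2 = (1023 - 31^2)/62 = 62/62 = 1, a_2 = floor((31 + 31)/1) = 62.
  m_3 = 1*62 - 31 = 31, d_3 = (1023 - 31^2)/1 = 62/1 = 62: (m_3, d_3) = (m_1, d_1) = (31, 62), so from here the quotients repeat a_1, a_2; the period length is 2.
Hence the expansion of sqrt(1023) is a_0 = 31 followed by the repeating block 1, 62 (period 2).

[31; (1, 62)]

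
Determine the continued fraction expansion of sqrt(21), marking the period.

Write x_i = (sqrt(21) + m_i)/d_i with (m_0, d_0) = (0, 1). a_0 = floor(sqrt(21)) = 4, since 4^2 = 16 <= 21 < 25 = 5^2.
Iterate m_{i+1} = d_i*a_i - m_i, d_{i+1} = (21 - m_{i+1}^2)/d_i, a_{i+1} = floor((a_0 + m_{i+1})/d_{i+1}):
  m_1 = 1*4 - 0 = 4, d_1 = (21 - 4^2)/1 = 5/1 = 5, a_1 = floor((4 + 4)/5) = 1.
  m_2 = 5*1 - 4 = 1, d_2 = (21 - 1^2)/5 = 20/5 = 4, a_2 = floor((4 + 1)/4) = 1.
  m_3 = 4*1 - 1 = 3, d_3 = (21 - 3^2)/4 = 12/4 = 3, a_3 = floor((4 + 3)/3) = 2.
  m_4 = 3*2 - 3 = 3, d_4 = (21 - 3^2)/3 = 12/3 = 4, a_4 = floor((4 + 3)/4) = 1.
  m_5 = 4*1 - 3 = 1, d_5 = (21 - 1^2)/4 = 20/4 = 5, a_5 = floor((4 + 1)/5) = 1.
  m_6 = 5*1 - 1 = 4, d_6 = (21 - 4^2)/5 = 5/5 = 1, a_6 = floor((4 + 4)/1) = 8.
  m_7 = 1*8 - 4 = 4, d_7 = (21 - 4^2)/1 = 5/1 = 5: (m_7, d_7) = (m_1, d_1) = (4, 5), so from here the quotients repeat a_1, ..., a_6; the period length is 6.
Hence the expansion of sqrt(21) is a_0 = 4 followed by the repeating block 1, 1, 2, 1, 1, 8 (period 6).

[4; (1, 1, 2, 1, 1, 8)]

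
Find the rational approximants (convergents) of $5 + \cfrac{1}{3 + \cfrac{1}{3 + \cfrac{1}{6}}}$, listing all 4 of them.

Using the convergent recurrence p_i = a_i*p_{i-1} + p_{i-2}, q_i = a_i*q_{i-1} + q_{i-2} with p_{-2}=0, p_{-1}=1, q_{-2}=1, q_{-1}=0:
  i=0: a_0=5, p_0 = 5*1 + 0 = 5, q_0 = 5*0 + 1 = 1.
  i=1: a_1=3, p_1 = 3*5 + 1 = 16, q_1 = 3*1 + 0 = 3.
  i=2: a_2=3, p_2 = 3*16 + 5 = 53, q_2 = 3*3 + 1 = 10.
  i=3: a_3=6, p_3 = 6*53 + 16 = 334, q_3 = 6*10 + 3 = 63.

5/1, 16/3, 53/10, 334/63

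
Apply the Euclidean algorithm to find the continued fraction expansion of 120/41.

[2; 1, 12, 1, 2]

Run the Euclidean algorithm on 120 and 41; the successive quotients are the partial quotients a_0, a_1, ... (each step inverts the fractional part left over by the previous one):
  120 = 2*41 + 38, so a_0 = 2.
  41 = 1*38 + 3, so a_1 = 1.
  38 = 12*3 + 2, so a_2 = 12.
  3 = 1*2 + 1, so a_3 = 1.
  2 = 2*1 + 0, so a_4 = 2.
The remainder reaches 0 after 5 divisions, so the expansion has 5 partial quotients, read off in order.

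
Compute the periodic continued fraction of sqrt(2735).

Write x_i = (sqrt(2735) + m_i)/d_i with (m_0, d_0) = (0, 1). a_0 = floor(sqrt(2735)) = 52, since 52^2 = 2704 <= 2735 < 2809 = 53^2.
Iterate m_{i+1} = d_i*a_i - m_i, d_{i+1} = (2735 - m_{i+1}^2)/d_i, a_{i+1} = floor((a_0 + m_{i+1})/d_{i+1}):
  m_1 = 1*52 - 0 = 52, d_1 = (2735 - 52^2)/1 = 31/1 = 31, a_1 = floor((52 + 52)/31) = 3.
  m_2 = 31*3 - 52 = 41, d_2 = (2735 - 41^2)/31 = 1054/31 = 34, a_2 = floor((52 + 41)/34) = 2.
  m_3 = 34*2 - 41 = 27, d_3 = (2735 - 27^2)/34 = 2006/34 = 59, a_3 = floor((52 + 27)/59) = 1.
  m_4 = 59*1 - 27 = 32, d_4 = (2735 - 32^2)/59 = 1711/59 = 29, a_4 = floor((52 + 32)/29) = 2.
  m_5 = 29*2 - 32 = 26, d_5 = (2735 - 26^2)/29 = 2059/29 = 71, a_5 = floor((52 + 26)/71) = 1.
  m_6 = 71*1 - 26 = 45, d_6 = (2735 - 45^2)/71 = 710/71 = 10, a_6 = floor((52 + 45)/10) = 9.
  m_7 = 10*9 - 45 = 45, d_7 = (2735 - 45^2)/10 = 710/10 = 71, a_7 = floor((52 + 45)/71) = 1.
  m_8 = 71*1 - 45 = 26, d_8 = (2735 - 26^2)/71 = 2059/71 = 29, a_8 = floor((52 + 26)/29) = 2.
  m_9 = 29*2 - 26 = 32, d_9 = (2735 - 32^2)/29 = 1711/29 = 59, a_9 = floor((52 + 32)/59) = 1.
  m_10 = 59*1 - 32 = 27, d_10 = (2735 - 27^2)/59 = 2006/59 = 34, a_10 = floor((52 + 27)/34) = 2.
  m_11 = 34*2 - 27 = 41, d_11 = (2735 - 41^2)/34 = 1054/34 = 31, a_11 = floor((52 + 41)/31) = 3.
  m_12 = 31*3 - 41 = 52, d_12 = (2735 - 52^2)/31 = 31/31 = 1, a_12 = floor((52 + 52)/1) = 104.
  m_13 = 1*104 - 52 = 52, d_13 = (2735 - 52^2)/1 = 31/1 = 31: (m_13, d_13) = (m_1, d_1) = (52, 31), so from here the quotients repeat a_1, ..., a_12; the period length is 12.
Hence the expansion of sqrt(2735) is a_0 = 52 followed by the repeating block 3, 2, 1, 2, 1, 9, 1, 2, 1, 2, 3, 104 (period 12).

[52; (3, 2, 1, 2, 1, 9, 1, 2, 1, 2, 3, 104)]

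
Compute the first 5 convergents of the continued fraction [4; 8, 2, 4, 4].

4/1, 33/8, 70/17, 313/76, 1322/321

Using the convergent recurrence p_i = a_i*p_{i-1} + p_{i-2}, q_i = a_i*q_{i-1} + q_{i-2} with p_{-2}=0, p_{-1}=1, q_{-2}=1, q_{-1}=0:
  i=0: a_0=4, p_0 = 4*1 + 0 = 4, q_0 = 4*0 + 1 = 1.
  i=1: a_1=8, p_1 = 8*4 + 1 = 33, q_1 = 8*1 + 0 = 8.
  i=2: a_2=2, p_2 = 2*33 + 4 = 70, q_2 = 2*8 + 1 = 17.
  i=3: a_3=4, p_3 = 4*70 + 33 = 313, q_3 = 4*17 + 8 = 76.
  i=4: a_4=4, p_4 = 4*313 + 70 = 1322, q_4 = 4*76 + 17 = 321.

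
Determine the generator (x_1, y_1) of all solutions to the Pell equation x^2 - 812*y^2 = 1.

First expand sqrt(812) as a continued fraction. With x_i = (sqrt(812) + m_i)/d_i and (m_0, d_0) = (0, 1): a_0 = floor(sqrt(812)) = 28, since 28^2 = 784 <= 812 < 841 = 29^2.
Iterate m_{i+1} = d_i*a_i - m_i, d_{i+1} = (812 - m_{i+1}^2)/d_i, a_{i+1} = floor((a_0 + m_{i+1})/d_{i+1}):
  m_1 = 1*28 - 0 = 28, d_1 = (812 - 28^2)/1 = 28/1 = 28, a_1 = floor((28 + 28)/28) = 2.
  m_2 = 28*2 - 28 = 28, d_2 = (812 - 28^2)/28 = 28/28 = 1, a_2 = floor((28 + 28)/1) = 56.
  m_3 = 1*56 - 28 = 28, d_3 = (812 - 28^2)/1 = 28/1 = 28: (m_3, d_3) = (m_1, d_1) = (28, 28), so from here the quotients repeat a_1, a_2; the period length is 2.
So sqrt(812) = [28; (2, 56)] with period length k = 2.
k is even, so the fundamental solution of x^2 - 812y^2 = 1 is (p_{k-1}, q_{k-1}) = (p_1, q_1); compute convergents through index 1.
Convergents (p_i = a_i*p_{i-1} + p_{i-2}, q_i = a_i*q_{i-1} + q_{i-2} with p_{-2}=0, p_{-1}=1, q_{-2}=1, q_{-1}=0):
  i=0: a_0=28, p_0 = 28*1 + 0 = 28, q_0 = 28*0 + 1 = 1.
  i=1: a_1=2, p_1 = 2*28 + 1 = 57, q_1 = 2*1 + 0 = 2.
Check: 57^2 - 812*2^2 = 3249 - 3248 = 1, so (x, y) = (57, 2) solves the equation, and by the theorem it is the least positive solution.

(x, y) = (57, 2)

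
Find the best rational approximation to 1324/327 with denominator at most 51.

Expand x = 1324/327 as a continued fraction with the Euclidean algorithm:
  1324 = 4*327 + 16, so a_0 = 4.
  327 = 20*16 + 7, so a_1 = 20.
  16 = 2*7 + 2, so a_2 = 2.
  7 = 3*2 + 1, so a_3 = 3.
  2 = 2*1 + 0, so a_4 = 2.
so x = [4; 20, 2, 3, 2].
Convergents (p_i = a_i*p_{i-1} + p_{i-2}, q_i = a_i*q_{i-1} + q_{i-2} with p_{-2}=0, p_{-1}=1, q_{-2}=1, q_{-1}=0), until the denominator exceeds 51:
  i=0: a_0=4, p_0 = 4*1 + 0 = 4, q_0 = 4*0 + 1 = 1.
  i=1: a_1=20, p_1 = 20*4 + 1 = 81, q_1 = 20*1 + 0 = 20.
  i=2: a_2=2, p_2 = 2*81 + 4 = 166, q_2 = 2*20 + 1 = 41.
  i=3: a_3=3, p_3 = 3*166 + 81 = 579, q_3 = 3*41 + 20 = 143.
q_3 = 143 > 51, so the last convergent with denominator <= 51 is p_2/q_2 = 166/41.
The closest fraction with denominator <= 51 is either p_2/q_2 or the intermediate fraction (k*p_2 + p_1)/(k*q_2 + q_1) with the largest k >= 1 whose denominator stays <= 51; these approach x as k grows, and every other convergent or intermediate fraction in range is farther away.
Largest k: floor((51 - q_1)/q_2) = floor((51 - 20)/41) = 0.
Since k = 0, no intermediate fraction beyond p_2/q_2 has denominator <= 51, so the convergent 166/41 is the closest (its error is |1324*41 - 166*327|/(327*41) = 2/13407).

166/41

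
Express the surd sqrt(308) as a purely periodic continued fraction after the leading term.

Write x_i = (sqrt(308) + m_i)/d_i with (m_0, d_0) = (0, 1). a_0 = floor(sqrt(308)) = 17, since 17^2 = 289 <= 308 < 324 = 18^2.
Iterate m_{i+1} = d_i*a_i - m_i, d_{i+1} = (308 - m_{i+1}^2)/d_i, a_{i+1} = floor((a_0 + m_{i+1})/d_{i+1}):
  m_1 = 1*17 - 0 = 17, d_1 = (308 - 17^2)/1 = 19/1 = 19, a_1 = floor((17 + 17)/19) = 1.
  m_2 = 19*1 - 17 = 2, d_2 = (308 - 2^2)/19 = 304/19 = 16, a_2 = floor((17 + 2)/16) = 1.
  m_3 = 16*1 - 2 = 14, d_3 = (308 - 14^2)/16 = 112/16 = 7, a_3 = floor((17 + 14)/7) = 4.
  m_4 = 7*4 - 14 = 14, d_4 = (308 - 14^2)/7 = 112/7 = 16, a_4 = floor((17 + 14)/16) = 1.
  m_5 = 16*1 - 14 = 2, d_5 = (308 - 2^2)/16 = 304/16 = 19, a_5 = floor((17 + 2)/19) = 1.
  m_6 = 19*1 - 2 = 17, d_6 = (308 - 17^2)/19 = 19/19 = 1, a_6 = floor((17 + 17)/1) = 34.
  m_7 = 1*34 - 17 = 17, d_7 = (308 - 17^2)/1 = 19/1 = 19: (m_7, d_7) = (m_1, d_1) = (17, 19), so from here the quotients repeat a_1, ..., a_6; the period length is 6.
Hence the expansion of sqrt(308) is a_0 = 17 followed by the repeating block 1, 1, 4, 1, 1, 34 (period 6).

[17; (1, 1, 4, 1, 1, 34)]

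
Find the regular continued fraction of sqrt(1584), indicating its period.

[39; (1, 3, 1, 78)]

Write x_i = (sqrt(1584) + m_i)/d_i with (m_0, d_0) = (0, 1). a_0 = floor(sqrt(1584)) = 39, since 39^2 = 1521 <= 1584 < 1600 = 40^2.
Iterate m_{i+1} = d_i*a_i - m_i, d_{i+1} = (1584 - m_{i+1}^2)/d_i, a_{i+1} = floor((a_0 + m_{i+1})/d_{i+1}):
  m_1 = 1*39 - 0 = 39, d_1 = (1584 - 39^2)/1 = 63/1 = 63, a_1 = floor((39 + 39)/63) = 1.
  m_2 = 63*1 - 39 = 24, d_2 = (1584 - 24^2)/63 = 1008/63 = 16, a_2 = floor((39 + 24)/16) = 3.
  m_3 = 16*3 - 24 = 24, d_3 = (1584 - 24^2)/16 = 1008/16 = 63, a_3 = floor((39 + 24)/63) = 1.
  m_4 = 63*1 - 24 = 39, d_4 = (1584 - 39^2)/63 = 63/63 = 1, a_4 = floor((39 + 39)/1) = 78.
  m_5 = 1*78 - 39 = 39, d_5 = (1584 - 39^2)/1 = 63/1 = 63: (m_5, d_5) = (m_1, d_1) = (39, 63), so from here the quotients repeat a_1, ..., a_4; the period length is 4.
Hence the expansion of sqrt(1584) is a_0 = 39 followed by the repeating block 1, 3, 1, 78 (period 4).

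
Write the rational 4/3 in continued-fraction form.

[1; 3]

Run the Euclidean algorithm on 4 and 3; the successive quotients are the partial quotients a_0, a_1, ... (each step inverts the fractional part left over by the previous one):
  4 = 1*3 + 1, so a_0 = 1.
  3 = 3*1 + 0, so a_1 = 3.
The remainder reaches 0 after 2 divisions, so the expansion has 2 partial quotients, read off in order.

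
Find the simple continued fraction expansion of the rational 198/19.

[10; 2, 2, 1, 2]

Run the Euclidean algorithm on 198 and 19; the successive quotients are the partial quotients a_0, a_1, ... (each step inverts the fractional part left over by the previous one):
  198 = 10*19 + 8, so a_0 = 10.
  19 = 2*8 + 3, so a_1 = 2.
  8 = 2*3 + 2, so a_2 = 2.
  3 = 1*2 + 1, so a_3 = 1.
  2 = 2*1 + 0, so a_4 = 2.
The remainder reaches 0 after 5 divisions, so the expansion has 5 partial quotients, read off in order.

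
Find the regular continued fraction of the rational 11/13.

[0; 1, 5, 2]

Run the Euclidean algorithm on 11 and 13; the successive quotients are the partial quotients a_0, a_1, ... (each step inverts the fractional part left over by the previous one):
  11 = 0*13 + 11, so a_0 = 0.
  13 = 1*11 + 2, so a_1 = 1.
  11 = 5*2 + 1, so a_2 = 5.
  2 = 2*1 + 0, so a_3 = 2.
The remainder reaches 0 after 4 divisions, so the expansion has 4 partial quotients, read off in order.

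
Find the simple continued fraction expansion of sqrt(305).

Write x_i = (sqrt(305) + m_i)/d_i with (m_0, d_0) = (0, 1). a_0 = floor(sqrt(305)) = 17, since 17^2 = 289 <= 305 < 324 = 18^2.
Iterate m_{i+1} = d_i*a_i - m_i, d_{i+1} = (305 - m_{i+1}^2)/d_i, a_{i+1} = floor((a_0 + m_{i+1})/d_{i+1}):
  m_1 = 1*17 - 0 = 17, d_1 = (305 - 17^2)/1 = 16/1 = 16, a_1 = floor((17 + 17)/16) = 2.
  m_2 = 16*2 - 17 = 15, d_2 = (305 - 15^2)/16 = 80/16 = 5, a_2 = floor((17 + 15)/5) = 6.
  m_3 = 5*6 - 15 = 15, d_3 = (305 - 15^2)/5 = 80/5 = 16, a_3 = floor((17 + 15)/16) = 2.
  m_4 = 16*2 - 15 = 17, d_4 = (305 - 17^2)/16 = 16/16 = 1, a_4 = floor((17 + 17)/1) = 34.
  m_5 = 1*34 - 17 = 17, d_5 = (305 - 17^2)/1 = 16/1 = 16: (m_5, d_5) = (m_1, d_1) = (17, 16), so from here the quotients repeat a_1, ..., a_4; the period length is 4.
Hence the expansion of sqrt(305) is a_0 = 17 followed by the repeating block 2, 6, 2, 34 (period 4).

[17; (2, 6, 2, 34)]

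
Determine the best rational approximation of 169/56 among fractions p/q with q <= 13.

Expand x = 169/56 as a continued fraction with the Euclidean algorithm:
  169 = 3*56 + 1, so a_0 = 3.
  56 = 56*1 + 0, so a_1 = 56.
so x = [3; 56].
Convergents (p_i = a_i*p_{i-1} + p_{i-2}, q_i = a_i*q_{i-1} + q_{i-2} with p_{-2}=0, p_{-1}=1, q_{-2}=1, q_{-1}=0), until the denominator exceeds 13:
  i=0: a_0=3, p_0 = 3*1 + 0 = 3, q_0 = 3*0 + 1 = 1.
  i=1: a_1=56, p_1 = 56*3 + 1 = 169, q_1 = 56*1 + 0 = 56.
q_1 = 56 > 13, so the last convergent with denominator <= 13 is p_0/q_0 = 3/1.
The closest fraction with denominator <= 13 is either p_0/q_0 or the intermediate fraction (k*p_0 + p_{-1})/(k*q_0 + q_{-1}) with the largest k >= 1 whose denominator stays <= 13; these approach x as k grows, and every other convergent or intermediate fraction in range is farther away.
Largest k: floor((13 - q_{-1})/q_0) = floor((13 - 0)/1) = 13 (using the seeds p_{-1} = 1, q_{-1} = 0).
That gives (13*3 + 1)/(13*1 + 0) = 40/13.
Compare the errors: |x - 3/1| = |169*1 - 3*56|/(56*1) = 1/56, and |x - 40/13| = |169*13 - 40*56|/(56*13) = 43/728.
Cross-multiplying, 1*728 = 728 < 2408 = 43*56, so 1/56 is smaller: the convergent 3/1 is closer to x than 40/13.

3/1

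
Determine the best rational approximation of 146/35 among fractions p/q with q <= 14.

Expand x = 146/35 as a continued fraction with the Euclidean algorithm:
  146 = 4*35 + 6, so a_0 = 4.
  35 = 5*6 + 5, so a_1 = 5.
  6 = 1*5 + 1, so a_2 = 1.
  5 = 5*1 + 0, so a_3 = 5.
so x = [4; 5, 1, 5].
Convergents (p_i = a_i*p_{i-1} + p_{i-2}, q_i = a_i*q_{i-1} + q_{i-2} with p_{-2}=0, p_{-1}=1, q_{-2}=1, q_{-1}=0), until the denominator exceeds 14:
  i=0: a_0=4, p_0 = 4*1 + 0 = 4, q_0 = 4*0 + 1 = 1.
  i=1: a_1=5, p_1 = 5*4 + 1 = 21, q_1 = 5*1 + 0 = 5.
  i=2: a_2=1, p_2 = 1*21 + 4 = 25, q_2 = 1*5 + 1 = 6.
  i=3: a_3=5, p_3 = 5*25 + 21 = 146, q_3 = 5*6 + 5 = 35.
q_3 = 35 > 14, so the last convergent with denominator <= 14 is p_2/q_2 = 25/6.
The closest fraction with denominator <= 14 is either p_2/q_2 or the intermediate fraction (k*p_2 + p_1)/(k*q_2 + q_1) with the largest k >= 1 whose denominator stays <= 14; these approach x as k grows, and every other convergent or intermediate fraction in range is farther away.
Largest k: floor((14 - q_1)/q_2) = floor((14 - 5)/6) = 1.
That gives (1*25 + 21)/(1*6 + 5) = 46/11.
Compare the errors: |x - 25/6| = |146*6 - 25*35|/(35*6) = 1/210, and |x - 46/11| = |146*11 - 46*35|/(35*11) = 4/385.
Cross-multiplying, 1*385 = 385 < 840 = 4*210, so 1/210 is smaller: the convergent 25/6 is closer to x than 46/11.

25/6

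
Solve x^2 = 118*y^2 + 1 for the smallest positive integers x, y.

First expand sqrt(118) as a continued fraction. With x_i = (sqrt(118) + m_i)/d_i and (m_0, d_0) = (0, 1): a_0 = floor(sqrt(118)) = 10, since 10^2 = 100 <= 118 < 121 = 11^2.
Iterate m_{i+1} = d_i*a_i - m_i, d_{i+1} = (118 - m_{i+1}^2)/d_i, a_{i+1} = floor((a_0 + m_{i+1})/d_{i+1}):
  m_1 = 1*10 - 0 = 10, d_1 = (118 - 10^2)/1 = 18/1 = 18, a_1 = floor((10 + 10)/18) = 1.
  m_2 = 18*1 - 10 = 8, d_2 = (118 - 8^2)/18 = 54/18 = 3, a_2 = floor((10 + 8)/3) = 6.
  m_3 = 3*6 - 8 = 10, d_3 = (118 - 10^2)/3 = 18/3 = 6, a_3 = floor((10 + 10)/6) = 3.
  m_4 = 6*3 - 10 = 8, d_4 = (118 - 8^2)/6 = 54/6 = 9, a_4 = floor((10 + 8)/9) = 2.
  m_5 = 9*2 - 8 = 10, d_5 = (118 - 10^2)/9 = 18/9 = 2, a_5 = floor((10 + 10)/2) = 10.
  m_6 = 2*10 - 10 = 10, d_6 = (118 - 10^2)/2 = 18/2 = 9, a_6 = floor((10 + 10)/9) = 2.
  m_7 = 9*2 - 10 = 8, d_7 = (118 - 8^2)/9 = 54/9 = 6, a_7 = floor((10 + 8)/6) = 3.
  m_8 = 6*3 - 8 = 10, d_8 = (118 - 10^2)/6 = 18/6 = 3, a_8 = floor((10 + 10)/3) = 6.
  m_9 = 3*6 - 10 = 8, d_9 = (118 - 8^2)/3 = 54/3 = 18, a_9 = floor((10 + 8)/18) = 1.
  m_10 = 18*1 - 8 = 10, d_10 = (118 - 10^2)/18 = 18/18 = 1, a_10 = floor((10 + 10)/1) = 20.
  m_11 = 1*20 - 10 = 10, d_11 = (118 - 10^2)/1 = 18/1 = 18: (m_11, d_11) = (m_1, d_1) = (10, 18), so from here the quotients repeat a_1, ..., a_10; the period length is 10.
So sqrt(118) = [10; (1, 6, 3, 2, 10, 2, 3, 6, 1, 20)] with period length k = 10.
k is even, so the fundamental solution of x^2 - 118y^2 = 1 is (p_{k-1}, q_{k-1}) = (p_9, q_9); compute convergents through index 9.
Convergents (p_i = a_i*p_{i-1} + p_{i-2}, q_i = a_i*q_{i-1} + q_{i-2} with p_{-2}=0, p_{-1}=1, q_{-2}=1, q_{-1}=0):
  i=0: a_0=10, p_0 = 10*1 + 0 = 10, q_0 = 10*0 + 1 = 1.
  i=1: a_1=1, p_1 = 1*10 + 1 = 11, q_1 = 1*1 + 0 = 1.
  i=2: a_2=6, p_2 = 6*11 + 10 = 76, q_2 = 6*1 + 1 = 7.
  i=3: a_3=3, p_3 = 3*76 + 11 = 239, q_3 = 3*7 + 1 = 22.
  i=4: a_4=2, p_4 = 2*239 + 76 = 554, q_4 = 2*22 + 7 = 51.
  i=5: a_5=10, p_5 = 10*554 + 239 = 5779, q_5 = 10*51 + 22 = 532.
  i=6: a_6=2, p_6 = 2*5779 + 554 = 12112, q_6 = 2*532 + 51 = 1115.
  i=7: a_7=3, p_7 = 3*12112 + 5779 = 42115, q_7 = 3*1115 + 532 = 3877.
  i=8: a_8=6, p_8 = 6*42115 + 12112 = 264802, q_8 = 6*3877 + 1115 = 24377.
  i=9: a_9=1, p_9 = 1*264802 + 42115 = 306917, q_9 = 1*24377 + 3877 = 28254.
Check: 306917^2 - 118*28254^2 = 94198044889 - 94198044888 = 1, so (x, y) = (306917, 28254) solves the equation, and by the theorem it is the least positive solution.

(x, y) = (306917, 28254)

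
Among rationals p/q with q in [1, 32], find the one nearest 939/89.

Expand x = 939/89 as a continued fraction with the Euclidean algorithm:
  939 = 10*89 + 49, so a_0 = 10.
  89 = 1*49 + 40, so a_1 = 1.
  49 = 1*40 + 9, so a_2 = 1.
  40 = 4*9 + 4, so a_3 = 4.
  9 = 2*4 + 1, so a_4 = 2.
  4 = 4*1 + 0, so a_5 = 4.
so x = [10; 1, 1, 4, 2, 4].
Convergents (p_i = a_i*p_{i-1} + p_{i-2}, q_i = a_i*q_{i-1} + q_{i-2} with p_{-2}=0, p_{-1}=1, q_{-2}=1, q_{-1}=0), until the denominator exceeds 32:
  i=0: a_0=10, p_0 = 10*1 + 0 = 10, q_0 = 10*0 + 1 = 1.
  i=1: a_1=1, p_1 = 1*10 + 1 = 11, q_1 = 1*1 + 0 = 1.
  i=2: a_2=1, p_2 = 1*11 + 10 = 21, q_2 = 1*1 + 1 = 2.
  i=3: a_3=4, p_3 = 4*21 + 11 = 95, q_3 = 4*2 + 1 = 9.
  i=4: a_4=2, p_4 = 2*95 + 21 = 211, q_4 = 2*9 + 2 = 20.
  i=5: a_5=4, p_5 = 4*211 + 95 = 939, q_5 = 4*20 + 9 = 89.
q_5 = 89 > 32, so the last convergent with denominator <= 32 is p_4/q_4 = 211/20.
The closest fraction with denominator <= 32 is either p_4/q_4 or the intermediate fraction (k*p_4 + p_3)/(k*q_4 + q_3) with the largest k >= 1 whose denominator stays <= 32; these approach x as k grows, and every other convergent or intermediate fraction in range is farther away.
Largest k: floor((32 - q_3)/q_4) = floor((32 - 9)/20) = 1.
That gives (1*211 + 95)/(1*20 + 9) = 306/29.
Compare the errors: |x - 211/20| = |939*20 - 211*89|/(89*20) = 1/1780, and |x - 306/29| = |939*29 - 306*89|/(89*29) = 3/2581.
Cross-multiplying, 1*2581 = 2581 < 5340 = 3*1780, so 1/1780 is smaller: the convergent 211/20 is closer to x than 306/29.

211/20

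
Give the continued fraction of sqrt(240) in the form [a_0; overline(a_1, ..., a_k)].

Write x_i = (sqrt(240) + m_i)/d_i with (m_0, d_0) = (0, 1). a_0 = floor(sqrt(240)) = 15, since 15^2 = 225 <= 240 < 256 = 16^2.
Iterate m_{i+1} = d_i*a_i - m_i, d_{i+1} = (240 - m_{i+1}^2)/d_i, a_{i+1} = floor((a_0 + m_{i+1})/d_{i+1}):
  m_1 = 1*15 - 0 = 15, d_1 = (240 - 15^2)/1 = 15/1 = 15, a_1 = floor((15 + 15)/15) = 2.
  m_2 = 15*2 - 15 = 15, d_2 = (240 - 15^2)/15 = 15/15 = 1, a_2 = floor((15 + 15)/1) = 30.
  m_3 = 1*30 - 15 = 15, d_3 = (240 - 15^2)/1 = 15/1 = 15: (m_3, d_3) = (m_1, d_1) = (15, 15), so from here the quotients repeat a_1, a_2; the period length is 2.
Hence the expansion of sqrt(240) is a_0 = 15 followed by the repeating block 2, 30 (period 2).

[15; overline(2, 30)]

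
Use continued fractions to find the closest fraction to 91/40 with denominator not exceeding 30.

66/29

Expand x = 91/40 as a continued fraction with the Euclidean algorithm:
  91 = 2*40 + 11, so a_0 = 2.
  40 = 3*11 + 7, so a_1 = 3.
  11 = 1*7 + 4, so a_2 = 1.
  7 = 1*4 + 3, so a_3 = 1.
  4 = 1*3 + 1, so a_4 = 1.
  3 = 3*1 + 0, so a_5 = 3.
so x = [2; 3, 1, 1, 1, 3].
Convergents (p_i = a_i*p_{i-1} + p_{i-2}, q_i = a_i*q_{i-1} + q_{i-2} with p_{-2}=0, p_{-1}=1, q_{-2}=1, q_{-1}=0), until the denominator exceeds 30:
  i=0: a_0=2, p_0 = 2*1 + 0 = 2, q_0 = 2*0 + 1 = 1.
  i=1: a_1=3, p_1 = 3*2 + 1 = 7, q_1 = 3*1 + 0 = 3.
  i=2: a_2=1, p_2 = 1*7 + 2 = 9, q_2 = 1*3 + 1 = 4.
  i=3: a_3=1, p_3 = 1*9 + 7 = 16, q_3 = 1*4 + 3 = 7.
  i=4: a_4=1, p_4 = 1*16 + 9 = 25, q_4 = 1*7 + 4 = 11.
  i=5: a_5=3, p_5 = 3*25 + 16 = 91, q_5 = 3*11 + 7 = 40.
q_5 = 40 > 30, so the last convergent with denominator <= 30 is p_4/q_4 = 25/11.
The closest fraction with denominator <= 30 is either p_4/q_4 or the intermediate fraction (k*p_4 + p_3)/(k*q_4 + q_3) with the largest k >= 1 whose denominator stays <= 30; these approach x as k grows, and every other convergent or intermediate fraction in range is farther away.
Largest k: floor((30 - q_3)/q_4) = floor((30 - 7)/11) = 2.
That gives (2*25 + 16)/(2*11 + 7) = 66/29.
Compare the errors: |x - 25/11| = |91*11 - 25*40|/(40*11) = 1/440, and |x - 66/29| = |91*29 - 66*40|/(40*29) = 1/1160.
Cross-multiplying, 1*440 = 440 < 1160 = 1*1160, so 1/1160 is smaller: the intermediate fraction 66/29 is closer to x than 25/11.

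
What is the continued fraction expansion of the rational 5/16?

[0; 3, 5]

Run the Euclidean algorithm on 5 and 16; the successive quotients are the partial quotients a_0, a_1, ... (each step inverts the fractional part left over by the previous one):
  5 = 0*16 + 5, so a_0 = 0.
  16 = 3*5 + 1, so a_1 = 3.
  5 = 5*1 + 0, so a_2 = 5.
The remainder reaches 0 after 3 divisions, so the expansion has 3 partial quotients, read off in order.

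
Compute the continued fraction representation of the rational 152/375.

[0; 2, 2, 7, 10]

Run the Euclidean algorithm on 152 and 375; the successive quotients are the partial quotients a_0, a_1, ... (each step inverts the fractional part left over by the previous one):
  152 = 0*375 + 152, so a_0 = 0.
  375 = 2*152 + 71, so a_1 = 2.
  152 = 2*71 + 10, so a_2 = 2.
  71 = 7*10 + 1, so a_3 = 7.
  10 = 10*1 + 0, so a_4 = 10.
The remainder reaches 0 after 5 divisions, so the expansion has 5 partial quotients, read off in order.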